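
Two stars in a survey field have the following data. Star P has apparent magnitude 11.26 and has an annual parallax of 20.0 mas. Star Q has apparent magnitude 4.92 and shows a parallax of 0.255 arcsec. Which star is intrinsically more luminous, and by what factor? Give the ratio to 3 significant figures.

Star Q is more luminous, by a factor of 2.11.

Star P: p = 20.0 mas = 0.0200″ → d = 1/p = 50.00 pc
Star P: M = m − 5 log₁₀ d + 5 = 11.26 − 5·1.6990 + 5 = 7.765
Star Q: d = 1/p = 1/0.255″ = 3.922 pc
Star Q: M = m − 5 log₁₀ d + 5 = 4.92 − 5·0.5935 + 5 = 6.953
ΔM = M_P − M_Q = 7.765 − (6.953) = 0.812; smaller M is more luminous → Star Q.
L ratio = 10^(0.4 |ΔM|) = 10^0.325 = 2.113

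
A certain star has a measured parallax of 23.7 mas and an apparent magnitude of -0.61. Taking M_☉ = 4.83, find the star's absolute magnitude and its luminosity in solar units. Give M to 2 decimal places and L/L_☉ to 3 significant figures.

M ≈ -3.74; L/L_☉ ≈ 2670

d = 1/p = 1000/23.7 mas = 42.19 pc
M = m − 5 log₁₀ d + 5 = -0.61 − 5·1.6253 + 5 = -3.736
M − M_☉ = -3.736 − 4.83 = -8.566
L/L_☉ = 10^(−0.4 × -8.566) = 2670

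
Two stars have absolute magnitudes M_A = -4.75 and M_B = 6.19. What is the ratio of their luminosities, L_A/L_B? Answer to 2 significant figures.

L_A/L_B ≈ 24000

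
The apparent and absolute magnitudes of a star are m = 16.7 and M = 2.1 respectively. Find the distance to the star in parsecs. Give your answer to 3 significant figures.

Distance modulus: m − M = 16.7 − (2.1) = 14.600
m − M = 5 log₁₀ d − 5
log₁₀ d = (m − M)/5 + 1 = 3.9200
d = 10^3.9200 = 8318 pc

d ≈ 8320 pc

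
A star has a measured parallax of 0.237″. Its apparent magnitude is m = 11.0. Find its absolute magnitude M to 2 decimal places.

M ≈ 12.87

d = 1/p = 1/0.237″ = 4.219 pc
5 log₁₀(d/10 pc) = 5 log₁₀(4.219) − 5 = -1.874
M = m − 5 log₁₀(d/10) = 11.0 + 1.874 = 12.874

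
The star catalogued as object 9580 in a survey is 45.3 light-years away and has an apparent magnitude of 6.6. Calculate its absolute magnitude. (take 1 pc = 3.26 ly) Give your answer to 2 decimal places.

d = 45.3 ly / 3.26 = 13.90 pc
5 log₁₀(d/10 pc) = 5 log₁₀(13.90) − 5 = 0.714
M = m − 5 log₁₀(d/10) = 6.6 − 0.714 = 5.886

M ≈ 5.89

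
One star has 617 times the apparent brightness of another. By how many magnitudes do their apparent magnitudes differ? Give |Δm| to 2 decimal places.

Pogson: Δm = −2.5 log₁₀(ratio) = −2.5 log₁₀(617) = −2.5 × 2.7903 = -6.976

|Δm| ≈ 6.98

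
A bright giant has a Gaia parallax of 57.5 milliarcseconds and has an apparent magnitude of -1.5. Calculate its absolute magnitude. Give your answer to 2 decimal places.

M ≈ -2.70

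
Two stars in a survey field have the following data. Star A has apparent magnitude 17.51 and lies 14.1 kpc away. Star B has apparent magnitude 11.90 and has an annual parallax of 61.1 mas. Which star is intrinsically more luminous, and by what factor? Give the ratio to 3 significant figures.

Star A is more luminous, by a factor of 4230.

Star A: d = 14.1 kpc = 14100 pc
Star A: M = m − 5 log₁₀ d + 5 = 17.51 − 5·4.1492 + 5 = 1.764
Star B: p = 61.1 mas = 0.0611″ → d = 1/p = 16.37 pc
Star B: M = m − 5 log₁₀ d + 5 = 11.90 − 5·1.2140 + 5 = 10.830
ΔM = M_A − M_B = 1.764 − (10.830) = -9.066; smaller M is more luminous → Star A.
L ratio = 10^(0.4 |ΔM|) = 10^3.627 = 4232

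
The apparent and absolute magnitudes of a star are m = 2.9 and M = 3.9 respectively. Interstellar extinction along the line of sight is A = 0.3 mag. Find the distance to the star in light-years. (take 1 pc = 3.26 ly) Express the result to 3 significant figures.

d ≈ 17.9 ly

m − M = 5 log₁₀(d/10 pc) + A  ⇒  2.9 − (3.9) − 0.3 = 5 log₁₀(d/10)
-1.300 = 5 log₁₀(d/10)
log₁₀ d = (m − M − A)/5 + 1 = 0.7400
d = 10^0.7400 = 5.495 pc
= 17.92 ly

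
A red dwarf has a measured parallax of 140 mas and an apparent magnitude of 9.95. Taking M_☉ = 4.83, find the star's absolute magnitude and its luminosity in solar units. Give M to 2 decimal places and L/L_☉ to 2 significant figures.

d = 1/p = 1000/140 mas = 7.143 pc
M = m − 5 log₁₀ d + 5 = 9.95 − 5·0.8539 + 5 = 10.681
M − M_☉ = 10.681 − 4.83 = 5.851
L/L_☉ = 10^(−0.4 × 5.851) = 4.568×10^-3

M ≈ 10.68; L/L_☉ ≈ 4.6×10^-3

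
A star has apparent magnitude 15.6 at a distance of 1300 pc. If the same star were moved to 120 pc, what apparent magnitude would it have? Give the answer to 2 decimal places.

Flux ∝ 1/d², so Δm = 5 log₁₀(d₂/d₁) = 5 log₁₀(120/1300) = -5.174
m₂ = m₁ + Δm = 15.6 + (-5.174) = 10.426

m ≈ 10.43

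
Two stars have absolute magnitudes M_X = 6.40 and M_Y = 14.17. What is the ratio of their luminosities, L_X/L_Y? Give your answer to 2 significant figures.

L_X/L_Y ≈ 1300

ΔM = M_X − M_Y = -7.77
L_X/L_Y = 10^(−0.4 ΔM) = 10^3.108 = 1282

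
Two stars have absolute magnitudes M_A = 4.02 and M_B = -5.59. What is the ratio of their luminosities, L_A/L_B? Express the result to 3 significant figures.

L_A/L_B ≈ 1.43×10^-4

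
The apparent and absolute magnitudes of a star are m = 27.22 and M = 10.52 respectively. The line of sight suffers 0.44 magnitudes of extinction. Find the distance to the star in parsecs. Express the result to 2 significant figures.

d ≈ 18000 pc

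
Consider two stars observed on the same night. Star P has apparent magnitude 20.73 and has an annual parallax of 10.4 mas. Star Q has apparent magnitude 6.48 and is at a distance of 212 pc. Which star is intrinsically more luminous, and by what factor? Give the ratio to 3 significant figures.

Star P: p = 10.4 mas = 0.0104″ → d = 1/p = 96.15 pc
Star P: M = m − 5 log₁₀ d + 5 = 20.73 − 5·1.9830 + 5 = 15.815
Star Q: M = m − 5 log₁₀ d + 5 = 6.48 − 5·2.3263 + 5 = -0.152
ΔM = M_P − M_Q = 15.815 − (-0.152) = 15.967; smaller M is more luminous → Star Q.
L ratio = 10^(0.4 |ΔM|) = 10^6.387 = 2.436×10^6

Star Q is more luminous, by a factor of 2.44×10^6.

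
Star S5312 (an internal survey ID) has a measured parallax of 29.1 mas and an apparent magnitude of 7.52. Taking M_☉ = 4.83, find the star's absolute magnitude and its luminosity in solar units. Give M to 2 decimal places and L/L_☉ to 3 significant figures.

d = 1/p = 1000/29.1 mas = 34.36 pc
M = m − 5 log₁₀ d + 5 = 7.52 − 5·1.5361 + 5 = 4.839
M − M_☉ = 4.839 − 4.83 = 0.009
L/L_☉ = 10^(−0.4 × 0.009) = 0.9913

M ≈ 4.84; L/L_☉ ≈ 0.991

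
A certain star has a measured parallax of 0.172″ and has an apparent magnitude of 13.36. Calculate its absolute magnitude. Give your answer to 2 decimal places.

M ≈ 14.54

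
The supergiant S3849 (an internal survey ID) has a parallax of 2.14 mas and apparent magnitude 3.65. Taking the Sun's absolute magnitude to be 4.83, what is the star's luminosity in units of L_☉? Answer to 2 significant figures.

L/L_☉ ≈ 6500

d = 1/p = 1000/2.14 mas = 467.3 pc
M = m − 5 log₁₀ d + 5 = 3.65 − 5·2.6696 + 5 = -4.698
M − M_☉ = -4.698 − 4.83 = -9.528
L/L_☉ = 10^(−0.4 × -9.528) = 6474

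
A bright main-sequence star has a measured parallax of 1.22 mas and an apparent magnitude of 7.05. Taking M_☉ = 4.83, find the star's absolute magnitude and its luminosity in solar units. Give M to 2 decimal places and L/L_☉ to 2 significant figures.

M ≈ -2.52; L/L_☉ ≈ 870

d = 1/p = 1000/1.22 mas = 819.7 pc
M = m − 5 log₁₀ d + 5 = 7.05 − 5·2.9136 + 5 = -2.518
M − M_☉ = -2.518 − 4.83 = -7.348
L/L_☉ = 10^(−0.4 × -7.348) = 869.5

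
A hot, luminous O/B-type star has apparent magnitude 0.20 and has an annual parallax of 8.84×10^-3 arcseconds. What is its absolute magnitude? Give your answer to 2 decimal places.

M ≈ -5.07

d = 1/p = 1/8.84×10^-3″ = 113.1 pc
5 log₁₀(d/10 pc) = 5 log₁₀(113.1) − 5 = 5.268
M = m − 5 log₁₀(d/10) = 0.20 − 5.268 = -5.068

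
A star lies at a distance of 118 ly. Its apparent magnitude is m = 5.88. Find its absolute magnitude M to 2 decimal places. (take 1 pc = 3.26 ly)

M ≈ 3.09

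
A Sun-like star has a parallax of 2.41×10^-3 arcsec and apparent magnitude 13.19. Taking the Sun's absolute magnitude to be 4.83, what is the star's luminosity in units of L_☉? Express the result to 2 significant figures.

L/L_☉ ≈ 0.78

d = 1/p = 1/2.41×10^-3″ = 414.9 pc
M = m − 5 log₁₀ d + 5 = 13.19 − 5·2.6180 + 5 = 5.100
M − M_☉ = 5.100 − 4.83 = 0.270
L/L_☉ = 10^(−0.4 × 0.270) = 0.7798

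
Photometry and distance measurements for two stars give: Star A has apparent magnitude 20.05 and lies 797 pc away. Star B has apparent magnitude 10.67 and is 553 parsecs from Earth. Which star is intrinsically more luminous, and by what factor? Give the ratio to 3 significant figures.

Star B is more luminous, by a factor of 2720.

Star A: M = m − 5 log₁₀ d + 5 = 20.05 − 5·2.9015 + 5 = 10.543
Star B: M = m − 5 log₁₀ d + 5 = 10.67 − 5·2.7427 + 5 = 1.956
ΔM = M_A − M_B = 10.543 − (1.956) = 8.586; smaller M is more luminous → Star B.
L ratio = 10^(0.4 |ΔM|) = 10^3.435 = 2720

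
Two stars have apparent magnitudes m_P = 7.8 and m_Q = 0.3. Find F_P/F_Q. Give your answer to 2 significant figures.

F_P/F_Q ≈ 1.0×10^-3

Magnitude difference = 7.5
Flux ratio = 10^(−0.4 Δm) = 10^(−0.4 × 7.5) = 10^-3.000 = 1.000×10^-3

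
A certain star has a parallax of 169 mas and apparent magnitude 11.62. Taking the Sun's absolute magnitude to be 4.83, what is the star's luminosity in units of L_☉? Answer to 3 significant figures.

L/L_☉ ≈ 6.73×10^-4

d = 1/p = 1000/169 mas = 5.917 pc
M = m − 5 log₁₀ d + 5 = 11.62 − 5·0.7721 + 5 = 12.759
M − M_☉ = 12.759 − 4.83 = 7.929
L/L_☉ = 10^(−0.4 × 7.929) = 6.733×10^-4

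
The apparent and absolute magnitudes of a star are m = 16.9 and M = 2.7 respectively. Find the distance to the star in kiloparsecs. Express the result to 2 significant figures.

μ = m − M = 14.200
m − M = 5 log₁₀ d − 5
log₁₀ d = (m − M)/5 + 1 = 3.8400
d = 10^3.8400 = 6918 pc
= 6.918 kpc

d ≈ 6.9 kpc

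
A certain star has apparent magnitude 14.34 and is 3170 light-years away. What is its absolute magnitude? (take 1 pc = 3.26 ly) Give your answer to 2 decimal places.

M ≈ 4.40

d = 3170 ly / 3.26 = 972.4 pc
5 log₁₀(d/10 pc) = 5 log₁₀(972.4) − 5 = 9.939
M = m − 5 log₁₀(d/10) = 14.34 − 9.939 = 4.401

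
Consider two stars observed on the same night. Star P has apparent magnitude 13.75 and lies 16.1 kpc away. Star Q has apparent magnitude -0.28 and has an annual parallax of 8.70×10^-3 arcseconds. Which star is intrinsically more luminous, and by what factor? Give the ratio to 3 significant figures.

Star P: d = 16.1 kpc = 16100 pc
Star P: M = m − 5 log₁₀ d + 5 = 13.75 − 5·4.2068 + 5 = -2.284
Star Q: d = 1/p = 1/8.70×10^-3″ = 114.9 pc
Star Q: M = m − 5 log₁₀ d + 5 = -0.28 − 5·2.0605 + 5 = -5.582
ΔM = M_P − M_Q = -2.284 − (-5.582) = 3.298; smaller M is more luminous → Star Q.
L ratio = 10^(0.4 |ΔM|) = 10^1.319 = 20.86

Star Q is more luminous, by a factor of 20.9.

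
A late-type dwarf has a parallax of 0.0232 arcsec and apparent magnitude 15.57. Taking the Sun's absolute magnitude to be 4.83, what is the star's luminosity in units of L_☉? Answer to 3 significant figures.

L/L_☉ ≈ 9.40×10^-4

d = 1/p = 1/0.0232″ = 43.10 pc
M = m − 5 log₁₀ d + 5 = 15.57 − 5·1.6345 + 5 = 12.397
M − M_☉ = 12.397 − 4.83 = 7.567
L/L_☉ = 10^(−0.4 × 7.567) = 9.398×10^-4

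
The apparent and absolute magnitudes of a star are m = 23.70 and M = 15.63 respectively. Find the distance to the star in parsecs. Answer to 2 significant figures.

d ≈ 410 pc

Distance modulus: m − M = 23.70 − (15.63) = 8.070
m − M = 5 log₁₀ d − 5
log₁₀ d = (m − M)/5 + 1 = 2.6140
d = 10^2.6140 = 411.1 pc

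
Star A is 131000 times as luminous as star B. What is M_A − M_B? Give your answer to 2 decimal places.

M_A − M_B ≈ -12.79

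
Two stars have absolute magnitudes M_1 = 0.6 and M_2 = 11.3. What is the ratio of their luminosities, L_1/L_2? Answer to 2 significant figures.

L_1/L_2 ≈ 19000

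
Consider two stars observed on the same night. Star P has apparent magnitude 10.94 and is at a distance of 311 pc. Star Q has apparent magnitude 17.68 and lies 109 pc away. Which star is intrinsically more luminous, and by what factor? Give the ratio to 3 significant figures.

Star P is more luminous, by a factor of 4040.

Star P: M = m − 5 log₁₀ d + 5 = 10.94 − 5·2.4928 + 5 = 3.476
Star Q: M = m − 5 log₁₀ d + 5 = 17.68 − 5·2.0374 + 5 = 12.493
ΔM = M_P − M_Q = 3.476 − (12.493) = -9.017; smaller M is more luminous → Star P.
L ratio = 10^(0.4 |ΔM|) = 10^3.607 = 4043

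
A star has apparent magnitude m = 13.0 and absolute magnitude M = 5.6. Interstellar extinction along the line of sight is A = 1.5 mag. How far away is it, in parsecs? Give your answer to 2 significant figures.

d ≈ 150 pc

m − M = 5 log₁₀(d/10 pc) + A  ⇒  13.0 − (5.6) − 1.5 = 5 log₁₀(d/10)
5.900 = 5 log₁₀(d/10)
log₁₀ d = (m − M − A)/5 + 1 = 2.1800
d = 10^2.1800 = 151.4 pc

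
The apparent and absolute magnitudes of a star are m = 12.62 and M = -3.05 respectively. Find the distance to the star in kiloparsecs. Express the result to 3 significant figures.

d ≈ 13.6 kpc

μ = m − M = 15.670
m − M = 5 log₁₀ d − 5
log₁₀ d = (m − M)/5 + 1 = 4.1340
d = 10^4.1340 = 13610 pc
= 13.61 kpc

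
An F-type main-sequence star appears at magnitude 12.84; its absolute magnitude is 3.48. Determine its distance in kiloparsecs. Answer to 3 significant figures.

d ≈ 0.745 kpc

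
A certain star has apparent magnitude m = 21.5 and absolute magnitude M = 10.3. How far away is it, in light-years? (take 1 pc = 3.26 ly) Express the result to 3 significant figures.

d ≈ 5670 ly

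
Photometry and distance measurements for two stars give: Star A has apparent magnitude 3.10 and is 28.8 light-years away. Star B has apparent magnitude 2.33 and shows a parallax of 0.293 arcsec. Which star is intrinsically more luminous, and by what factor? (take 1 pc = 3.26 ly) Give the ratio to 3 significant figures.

Star A is more luminous, by a factor of 3.30.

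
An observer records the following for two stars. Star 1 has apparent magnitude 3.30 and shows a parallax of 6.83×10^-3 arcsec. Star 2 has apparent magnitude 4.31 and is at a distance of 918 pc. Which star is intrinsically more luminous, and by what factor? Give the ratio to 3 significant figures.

Star 2 is more luminous, by a factor of 15.5.

Star 1: d = 1/p = 1/6.83×10^-3″ = 146.4 pc
Star 1: M = m − 5 log₁₀ d + 5 = 3.30 − 5·2.1656 + 5 = -2.528
Star 2: M = m − 5 log₁₀ d + 5 = 4.31 − 5·2.9628 + 5 = -5.504
ΔM = M_1 − M_2 = -2.528 − (-5.504) = 2.976; smaller M is more luminous → Star 2.
L ratio = 10^(0.4 |ΔM|) = 10^1.191 = 15.51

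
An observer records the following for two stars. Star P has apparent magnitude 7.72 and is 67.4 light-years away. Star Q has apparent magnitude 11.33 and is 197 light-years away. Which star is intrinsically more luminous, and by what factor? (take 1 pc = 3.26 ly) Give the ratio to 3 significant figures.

Star P: d = 67.4 ly / 3.26 = 20.67 pc
Star P: M = m − 5 log₁₀ d + 5 = 7.72 − 5·1.3154 + 5 = 6.143
Star Q: d = 197 ly / 3.26 = 60.43 pc
Star Q: M = m − 5 log₁₀ d + 5 = 11.33 − 5·1.7812 + 5 = 7.424
ΔM = M_P − M_Q = 6.143 − (7.424) = -1.281; smaller M is more luminous → Star P.
L ratio = 10^(0.4 |ΔM|) = 10^0.512 = 3.254

Star P is more luminous, by a factor of 3.25.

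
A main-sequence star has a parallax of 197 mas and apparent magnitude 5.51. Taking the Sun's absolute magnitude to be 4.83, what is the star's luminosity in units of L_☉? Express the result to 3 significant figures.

L/L_☉ ≈ 0.138

d = 1/p = 1000/197 mas = 5.076 pc
M = m − 5 log₁₀ d + 5 = 5.51 − 5·0.7055 + 5 = 6.982
M − M_☉ = 6.982 − 4.83 = 2.152
L/L_☉ = 10^(−0.4 × 2.152) = 0.1377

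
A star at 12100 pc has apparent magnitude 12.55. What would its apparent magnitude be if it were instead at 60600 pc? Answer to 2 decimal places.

m ≈ 16.05

Flux ∝ 1/d², so Δm = 5 log₁₀(d₂/d₁) = 5 log₁₀(60600/12100) = 3.498
m₂ = m₁ + Δm = 12.55 + (3.498) = 16.048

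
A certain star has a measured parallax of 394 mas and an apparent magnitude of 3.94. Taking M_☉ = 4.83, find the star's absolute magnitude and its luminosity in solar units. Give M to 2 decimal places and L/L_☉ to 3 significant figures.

d = 1/p = 1000/394 mas = 2.538 pc
M = m − 5 log₁₀ d + 5 = 3.94 − 5·0.4045 + 5 = 6.917
M − M_☉ = 6.917 − 4.83 = 2.087
L/L_☉ = 10^(−0.4 × 2.087) = 0.1462

M ≈ 6.92; L/L_☉ ≈ 0.146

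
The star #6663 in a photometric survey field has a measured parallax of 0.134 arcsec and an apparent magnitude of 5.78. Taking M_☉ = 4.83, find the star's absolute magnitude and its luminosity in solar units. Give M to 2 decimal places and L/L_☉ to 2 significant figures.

M ≈ 6.42; L/L_☉ ≈ 0.23

d = 1/p = 1/0.134″ = 7.463 pc
M = m − 5 log₁₀ d + 5 = 5.78 − 5·0.8729 + 5 = 6.416
M − M_☉ = 6.416 − 4.83 = 1.586
L/L_☉ = 10^(−0.4 × 1.586) = 0.2322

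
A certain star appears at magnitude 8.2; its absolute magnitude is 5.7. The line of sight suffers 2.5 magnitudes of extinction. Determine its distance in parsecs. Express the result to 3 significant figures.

d ≈ 10.0 pc

m − M = 5 log₁₀(d/10 pc) + A  ⇒  8.2 − (5.7) − 2.5 = 5 log₁₀(d/10)
-0.000 = 5 log₁₀(d/10)
log₁₀ d = (m − M − A)/5 + 1 = 1.0000
d = 10^1.0000 = 10.00 pc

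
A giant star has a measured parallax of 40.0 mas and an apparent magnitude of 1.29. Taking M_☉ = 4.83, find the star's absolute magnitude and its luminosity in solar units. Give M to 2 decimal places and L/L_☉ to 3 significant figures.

d = 1/p = 1000/40.0 mas = 25.00 pc
M = m − 5 log₁₀ d + 5 = 1.29 − 5·1.3979 + 5 = -0.700
M − M_☉ = -0.700 − 4.83 = -5.530
L/L_☉ = 10^(−0.4 × -5.530) = 162.9

M ≈ -0.70; L/L_☉ ≈ 163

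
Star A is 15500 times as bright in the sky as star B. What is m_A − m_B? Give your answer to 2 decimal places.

m_A − m_B ≈ -10.48

Pogson: Δm = −2.5 log₁₀(ratio) = −2.5 log₁₀(15500) = −2.5 × 4.1903 = -10.476
Star A is brighter, so it has the smaller magnitude: the difference is negative.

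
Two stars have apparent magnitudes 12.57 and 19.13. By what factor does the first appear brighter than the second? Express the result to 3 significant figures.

421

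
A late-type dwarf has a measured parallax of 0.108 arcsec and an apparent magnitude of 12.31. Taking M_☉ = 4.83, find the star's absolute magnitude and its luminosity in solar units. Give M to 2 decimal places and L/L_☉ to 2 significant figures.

d = 1/p = 1/0.108″ = 9.259 pc
M = m − 5 log₁₀ d + 5 = 12.31 − 5·0.9666 + 5 = 12.477
M − M_☉ = 12.477 − 4.83 = 7.647
L/L_☉ = 10^(−0.4 × 7.647) = 8.733×10^-4

M ≈ 12.48; L/L_☉ ≈ 8.7×10^-4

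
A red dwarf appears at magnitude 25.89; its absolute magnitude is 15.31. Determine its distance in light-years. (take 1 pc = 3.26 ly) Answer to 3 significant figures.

μ = m − M = 10.580
m − M = 5 log₁₀ d − 5
log₁₀ d = (m − M)/5 + 1 = 3.1160
d = 10^3.1160 = 1306 pc
= 4258 ly

d ≈ 4260 ly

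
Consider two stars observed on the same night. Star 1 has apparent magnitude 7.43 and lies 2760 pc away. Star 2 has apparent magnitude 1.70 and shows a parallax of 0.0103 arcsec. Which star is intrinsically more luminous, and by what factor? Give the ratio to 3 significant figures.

Star 1 is more luminous, by a factor of 4.13.

Star 1: M = m − 5 log₁₀ d + 5 = 7.43 − 5·3.4409 + 5 = -4.775
Star 2: d = 1/p = 1/0.0103″ = 97.09 pc
Star 2: M = m − 5 log₁₀ d + 5 = 1.70 − 5·1.9872 + 5 = -3.236
ΔM = M_1 − M_2 = -4.775 − (-3.236) = -1.539; smaller M is more luminous → Star 1.
L ratio = 10^(0.4 |ΔM|) = 10^0.615 = 4.126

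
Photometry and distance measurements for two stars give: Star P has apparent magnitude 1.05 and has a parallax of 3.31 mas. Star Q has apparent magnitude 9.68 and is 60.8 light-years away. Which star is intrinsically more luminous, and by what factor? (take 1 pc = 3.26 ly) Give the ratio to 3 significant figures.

Star P: p = 3.31 mas = 3.31×10^-3″ → d = 1/p = 302.1 pc
Star P: M = m − 5 log₁₀ d + 5 = 1.05 − 5·2.4802 + 5 = -6.351
Star Q: d = 60.8 ly / 3.26 = 18.65 pc
Star Q: M = m − 5 log₁₀ d + 5 = 9.68 − 5·1.2707 + 5 = 8.327
ΔM = M_P − M_Q = -6.351 − (8.327) = -14.677; smaller M is more luminous → Star P.
L ratio = 10^(0.4 |ΔM|) = 10^5.871 = 743000

Star P is more luminous, by a factor of 743000.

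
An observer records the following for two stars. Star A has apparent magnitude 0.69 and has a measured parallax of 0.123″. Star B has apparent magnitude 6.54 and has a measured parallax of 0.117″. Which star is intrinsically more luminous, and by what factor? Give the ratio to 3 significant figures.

Star A: d = 1/p = 1/0.123″ = 8.130 pc
Star A: M = m − 5 log₁₀ d + 5 = 0.69 − 5·0.9101 + 5 = 1.140
Star B: d = 1/p = 1/0.117″ = 8.547 pc
Star B: M = m − 5 log₁₀ d + 5 = 6.54 − 5·0.9318 + 5 = 6.881
ΔM = M_A − M_B = 1.140 − (6.881) = -5.741; smaller M is more luminous → Star A.
L ratio = 10^(0.4 |ΔM|) = 10^2.297 = 198.0

Star A is more luminous, by a factor of 198.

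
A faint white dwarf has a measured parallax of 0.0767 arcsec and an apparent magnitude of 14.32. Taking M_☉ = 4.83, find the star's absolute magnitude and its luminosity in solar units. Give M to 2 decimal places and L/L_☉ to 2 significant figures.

d = 1/p = 1/0.0767″ = 13.04 pc
M = m − 5 log₁₀ d + 5 = 14.32 − 5·1.1152 + 5 = 13.744
M − M_☉ = 13.744 − 4.83 = 8.914
L/L_☉ = 10^(−0.4 × 8.914) = 2.719×10^-4

M ≈ 13.74; L/L_☉ ≈ 2.7×10^-4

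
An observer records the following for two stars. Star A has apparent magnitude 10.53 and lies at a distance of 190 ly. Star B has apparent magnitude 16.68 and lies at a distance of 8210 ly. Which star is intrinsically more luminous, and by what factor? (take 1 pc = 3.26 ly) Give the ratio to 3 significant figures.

Star B is more luminous, by a factor of 6.47.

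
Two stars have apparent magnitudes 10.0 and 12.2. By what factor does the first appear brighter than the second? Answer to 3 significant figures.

7.59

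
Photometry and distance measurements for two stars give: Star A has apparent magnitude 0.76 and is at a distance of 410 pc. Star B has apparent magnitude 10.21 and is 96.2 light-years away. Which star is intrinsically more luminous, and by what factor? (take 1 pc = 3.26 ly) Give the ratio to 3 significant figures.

Star A is more luminous, by a factor of 1.16×10^6.

Star A: M = m − 5 log₁₀ d + 5 = 0.76 − 5·2.6128 + 5 = -7.304
Star B: d = 96.2 ly / 3.26 = 29.51 pc
Star B: M = m − 5 log₁₀ d + 5 = 10.21 − 5·1.4700 + 5 = 7.860
ΔM = M_A − M_B = -7.304 − (7.860) = -15.164; smaller M is more luminous → Star A.
L ratio = 10^(0.4 |ΔM|) = 10^6.066 = 1.163×10^6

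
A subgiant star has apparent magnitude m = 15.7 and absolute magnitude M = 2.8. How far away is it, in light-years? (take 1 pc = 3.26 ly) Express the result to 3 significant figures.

d ≈ 12400 ly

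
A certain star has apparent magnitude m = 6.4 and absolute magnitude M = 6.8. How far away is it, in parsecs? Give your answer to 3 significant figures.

d ≈ 8.32 pc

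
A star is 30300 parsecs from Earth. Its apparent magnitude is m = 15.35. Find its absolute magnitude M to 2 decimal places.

5 log₁₀(d/10 pc) = 5 log₁₀(30300) − 5 = 17.407
M = m − 5 log₁₀(d/10) = 15.35 − 17.407 = -2.057

M ≈ -2.06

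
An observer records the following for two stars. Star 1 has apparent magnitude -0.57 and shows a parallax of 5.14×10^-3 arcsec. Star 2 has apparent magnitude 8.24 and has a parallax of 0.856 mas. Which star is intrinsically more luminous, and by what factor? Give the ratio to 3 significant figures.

Star 1: d = 1/p = 1/5.14×10^-3″ = 194.6 pc
Star 1: M = m − 5 log₁₀ d + 5 = -0.57 − 5·2.2890 + 5 = -7.015
Star 2: p = 0.856 mas = 8.56×10^-4″ → d = 1/p = 1168 pc
Star 2: M = m − 5 log₁₀ d + 5 = 8.24 − 5·3.0675 + 5 = -2.098
ΔM = M_1 − M_2 = -7.015 − (-2.098) = -4.918; smaller M is more luminous → Star 1.
L ratio = 10^(0.4 |ΔM|) = 10^1.967 = 92.69

Star 1 is more luminous, by a factor of 92.7.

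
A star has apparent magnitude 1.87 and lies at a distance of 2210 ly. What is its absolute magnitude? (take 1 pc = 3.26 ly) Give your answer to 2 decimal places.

M ≈ -7.29

d = 2210 ly / 3.26 = 677.9 pc
5 log₁₀(d/10 pc) = 5 log₁₀(677.9) − 5 = 9.156
M = m − 5 log₁₀(d/10) = 1.87 − 9.156 = -7.286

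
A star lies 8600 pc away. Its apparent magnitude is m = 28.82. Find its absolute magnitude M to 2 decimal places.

M ≈ 14.15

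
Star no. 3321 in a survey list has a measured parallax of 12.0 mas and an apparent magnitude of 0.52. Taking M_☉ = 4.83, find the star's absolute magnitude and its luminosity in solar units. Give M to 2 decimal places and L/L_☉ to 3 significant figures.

M ≈ -4.08; L/L_☉ ≈ 3680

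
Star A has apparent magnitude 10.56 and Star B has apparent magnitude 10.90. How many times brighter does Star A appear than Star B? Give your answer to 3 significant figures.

Magnitude difference = -0.34
Flux ratio = 10^(−0.4 Δm) = 10^(−0.4 × -0.34) = 10^0.136 = 1.368

1.37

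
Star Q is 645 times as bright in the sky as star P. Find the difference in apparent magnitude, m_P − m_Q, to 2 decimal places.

Pogson: Δm = −2.5 log₁₀(ratio) = −2.5 log₁₀(645) = −2.5 × 2.8096 = -7.024
Star Q is brighter so has the smaller magnitude: m_P − m_Q is positive.

m_P − m_Q ≈ 7.02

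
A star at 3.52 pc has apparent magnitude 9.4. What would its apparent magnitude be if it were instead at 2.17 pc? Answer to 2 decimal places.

m ≈ 8.35

Flux ∝ 1/d², so Δm = 5 log₁₀(d₂/d₁) = 5 log₁₀(2.17/3.52) = -1.050
m₂ = m₁ + Δm = 9.4 + (-1.050) = 8.350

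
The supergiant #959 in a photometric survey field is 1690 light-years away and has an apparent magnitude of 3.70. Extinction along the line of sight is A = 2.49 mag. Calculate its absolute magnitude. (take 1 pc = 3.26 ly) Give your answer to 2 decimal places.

d = 1690 ly / 3.26 = 518.4 pc
5 log₁₀(d/10 pc) = 5 log₁₀(518.4) − 5 = 8.573
M = m − 5 log₁₀(d/10) − A = 3.70 − 8.573 − 2.49 = -7.363

M ≈ -7.36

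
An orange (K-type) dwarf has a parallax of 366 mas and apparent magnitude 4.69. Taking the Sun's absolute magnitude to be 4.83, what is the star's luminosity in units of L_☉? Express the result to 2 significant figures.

L/L_☉ ≈ 0.085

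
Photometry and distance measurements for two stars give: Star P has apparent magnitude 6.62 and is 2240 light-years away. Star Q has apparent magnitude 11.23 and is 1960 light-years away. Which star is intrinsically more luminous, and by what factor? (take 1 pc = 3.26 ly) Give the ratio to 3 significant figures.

Star P: d = 2240 ly / 3.26 = 687.1 pc
Star P: M = m − 5 log₁₀ d + 5 = 6.62 − 5·2.8370 + 5 = -2.565
Star Q: d = 1960 ly / 3.26 = 601.2 pc
Star Q: M = m − 5 log₁₀ d + 5 = 11.23 − 5·2.7790 + 5 = 2.335
ΔM = M_P − M_Q = -2.565 − (2.335) = -4.900; smaller M is more luminous → Star P.
L ratio = 10^(0.4 |ΔM|) = 10^1.960 = 91.20

Star P is more luminous, by a factor of 91.2.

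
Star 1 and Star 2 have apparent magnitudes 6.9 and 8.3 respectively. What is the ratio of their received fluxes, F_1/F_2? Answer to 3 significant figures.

F_1/F_2 ≈ 3.63

Magnitude difference = -1.4
Flux ratio = 10^(−0.4 Δm) = 10^(−0.4 × -1.4) = 10^0.560 = 3.631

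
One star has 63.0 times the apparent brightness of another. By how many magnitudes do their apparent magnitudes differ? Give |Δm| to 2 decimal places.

Pogson: Δm = −2.5 log₁₀(ratio) = −2.5 log₁₀(63.0) = −2.5 × 1.7993 = -4.498

|Δm| ≈ 4.50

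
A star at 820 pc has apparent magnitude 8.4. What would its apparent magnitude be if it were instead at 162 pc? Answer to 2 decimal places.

m ≈ 4.88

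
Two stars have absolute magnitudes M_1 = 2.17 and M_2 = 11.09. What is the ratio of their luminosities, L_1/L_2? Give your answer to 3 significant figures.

ΔM = M_1 − M_2 = -8.92
L_1/L_2 = 10^(−0.4 ΔM) = 10^3.568 = 3698

L_1/L_2 ≈ 3700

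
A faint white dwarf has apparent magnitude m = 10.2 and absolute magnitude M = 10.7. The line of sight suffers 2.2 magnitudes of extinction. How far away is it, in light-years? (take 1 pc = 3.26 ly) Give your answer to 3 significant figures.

d ≈ 9.40 ly

m − M = 5 log₁₀(d/10 pc) + A  ⇒  10.2 − (10.7) − 2.2 = 5 log₁₀(d/10)
-2.700 = 5 log₁₀(d/10)
log₁₀ d = (m − M − A)/5 + 1 = 0.4600
d = 10^0.4600 = 2.884 pc
= 9.402 ly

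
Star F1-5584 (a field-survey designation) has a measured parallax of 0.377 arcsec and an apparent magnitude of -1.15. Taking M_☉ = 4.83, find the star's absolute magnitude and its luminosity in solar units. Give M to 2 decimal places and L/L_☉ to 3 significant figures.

M ≈ 1.73; L/L_☉ ≈ 17.4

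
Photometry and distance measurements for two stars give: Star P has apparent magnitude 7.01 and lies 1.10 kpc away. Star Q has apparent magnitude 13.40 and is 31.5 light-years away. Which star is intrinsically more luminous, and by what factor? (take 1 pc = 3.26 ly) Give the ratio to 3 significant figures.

Star P: d = 1.10 kpc = 1100 pc
Star P: M = m − 5 log₁₀ d + 5 = 7.01 − 5·3.0414 + 5 = -3.197
Star Q: d = 31.5 ly / 3.26 = 9.663 pc
Star Q: M = m − 5 log₁₀ d + 5 = 13.40 − 5·0.9851 + 5 = 13.475
ΔM = M_P − M_Q = -3.197 − (13.475) = -16.671; smaller M is more luminous → Star P.
L ratio = 10^(0.4 |ΔM|) = 10^6.669 = 4.662×10^6

Star P is more luminous, by a factor of 4.66×10^6.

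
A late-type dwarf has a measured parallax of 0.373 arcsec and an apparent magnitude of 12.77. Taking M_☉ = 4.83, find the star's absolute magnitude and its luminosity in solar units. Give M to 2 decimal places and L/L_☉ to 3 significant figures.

M ≈ 15.63; L/L_☉ ≈ 4.79×10^-5

d = 1/p = 1/0.373″ = 2.681 pc
M = m − 5 log₁₀ d + 5 = 12.77 − 5·0.4283 + 5 = 15.629
M − M_☉ = 15.629 − 4.83 = 10.799
L/L_☉ = 10^(−0.4 × 10.799) = 4.793×10^-5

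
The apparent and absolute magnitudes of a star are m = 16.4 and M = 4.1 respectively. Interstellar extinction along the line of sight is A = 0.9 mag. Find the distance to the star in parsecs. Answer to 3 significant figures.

d ≈ 1910 pc

m − M = 5 log₁₀(d/10 pc) + A  ⇒  16.4 − (4.1) − 0.9 = 5 log₁₀(d/10)
11.400 = 5 log₁₀(d/10)
log₁₀ d = (m − M − A)/5 + 1 = 3.2800
d = 10^3.2800 = 1905 pc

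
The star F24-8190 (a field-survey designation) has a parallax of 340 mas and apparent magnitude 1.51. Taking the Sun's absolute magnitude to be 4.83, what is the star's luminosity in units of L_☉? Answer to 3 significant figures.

d = 1/p = 1000/340 mas = 2.941 pc
M = m − 5 log₁₀ d + 5 = 1.51 − 5·0.4685 + 5 = 4.167
M − M_☉ = 4.167 − 4.83 = -0.663
L/L_☉ = 10^(−0.4 × -0.663) = 1.841

L/L_☉ ≈ 1.84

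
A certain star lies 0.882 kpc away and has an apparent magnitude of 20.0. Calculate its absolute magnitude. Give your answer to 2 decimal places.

M ≈ 10.27

d = 0.882 kpc = 882.0 pc
5 log₁₀(d/10 pc) = 5 log₁₀(882.0) − 5 = 9.727
M = m − 5 log₁₀(d/10) = 20.0 − 9.727 = 10.273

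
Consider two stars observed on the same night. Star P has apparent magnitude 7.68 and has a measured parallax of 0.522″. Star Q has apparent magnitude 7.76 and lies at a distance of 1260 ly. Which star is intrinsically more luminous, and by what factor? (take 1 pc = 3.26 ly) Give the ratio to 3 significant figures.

Star P: d = 1/p = 1/0.522″ = 1.916 pc
Star P: M = m − 5 log₁₀ d + 5 = 7.68 − 5·0.2823 + 5 = 11.268
Star Q: d = 1260 ly / 3.26 = 386.5 pc
Star Q: M = m − 5 log₁₀ d + 5 = 7.76 − 5·2.5872 + 5 = -0.176
ΔM = M_P − M_Q = 11.268 − (-0.176) = 11.444; smaller M is more luminous → Star Q.
L ratio = 10^(0.4 |ΔM|) = 10^4.578 = 37810

Star Q is more luminous, by a factor of 37800.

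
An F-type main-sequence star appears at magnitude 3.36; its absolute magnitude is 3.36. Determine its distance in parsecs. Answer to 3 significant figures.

Distance modulus: m − M = 3.36 − (3.36) = 0.000
m − M = 5 log₁₀ d − 5
log₁₀ d = (m − M)/5 + 1 = 1.0000
d = 10^1.0000 = 10.00 pc

d ≈ 10.0 pc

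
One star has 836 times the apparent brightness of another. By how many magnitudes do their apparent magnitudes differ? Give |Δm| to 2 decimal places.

Pogson: Δm = −2.5 log₁₀(ratio) = −2.5 log₁₀(836) = −2.5 × 2.9222 = -7.306

|Δm| ≈ 7.31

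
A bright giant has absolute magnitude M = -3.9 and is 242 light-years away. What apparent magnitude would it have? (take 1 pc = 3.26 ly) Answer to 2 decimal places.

m ≈ 0.45

d = 242 ly / 3.26 = 74.23 pc
m = M + 5 log₁₀ d − 5 = -3.9 + 5·1.8706 − 5 = 0.453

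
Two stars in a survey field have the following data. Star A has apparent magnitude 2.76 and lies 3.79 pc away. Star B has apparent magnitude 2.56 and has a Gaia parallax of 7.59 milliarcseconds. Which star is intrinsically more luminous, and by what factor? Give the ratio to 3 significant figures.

Star B is more luminous, by a factor of 1450.

Star A: M = m − 5 log₁₀ d + 5 = 2.76 − 5·0.5786 + 5 = 4.867
Star B: p = 7.59 mas = 7.59×10^-3″ → d = 1/p = 131.8 pc
Star B: M = m − 5 log₁₀ d + 5 = 2.56 − 5·2.1198 + 5 = -3.039
ΔM = M_A − M_B = 4.867 − (-3.039) = 7.906; smaller M is more luminous → Star B.
L ratio = 10^(0.4 |ΔM|) = 10^3.162 = 1453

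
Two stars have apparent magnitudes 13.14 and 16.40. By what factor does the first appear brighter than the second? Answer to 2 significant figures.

Δm = 13.14 − (16.40) = -3.26
Flux ratio = 10^(−0.4 Δm) = 10^(−0.4 × -3.26) = 10^1.304 = 20.14

20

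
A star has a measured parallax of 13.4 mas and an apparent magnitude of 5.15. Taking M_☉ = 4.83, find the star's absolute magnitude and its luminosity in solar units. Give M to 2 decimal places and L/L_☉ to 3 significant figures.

d = 1/p = 1000/13.4 mas = 74.63 pc
M = m − 5 log₁₀ d + 5 = 5.15 − 5·1.8729 + 5 = 0.786
M − M_☉ = 0.786 − 4.83 = -4.044
L/L_☉ = 10^(−0.4 × -4.044) = 41.48

M ≈ 0.79; L/L_☉ ≈ 41.5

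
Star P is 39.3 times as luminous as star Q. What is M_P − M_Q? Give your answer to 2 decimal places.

M_P − M_Q ≈ -3.99

Pogson: ΔM = −2.5 log₁₀(ratio) = −2.5 log₁₀(39.3) = −2.5 × 1.5944 = -3.986
Star P is brighter, so it has the smaller magnitude: the difference is negative.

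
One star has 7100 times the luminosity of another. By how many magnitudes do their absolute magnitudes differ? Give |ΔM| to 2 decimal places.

|ΔM| ≈ 9.63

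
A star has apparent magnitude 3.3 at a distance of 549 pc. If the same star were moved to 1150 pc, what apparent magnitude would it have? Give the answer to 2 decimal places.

m ≈ 4.91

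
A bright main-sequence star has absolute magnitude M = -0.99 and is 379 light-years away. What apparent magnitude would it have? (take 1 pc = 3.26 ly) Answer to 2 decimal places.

m ≈ 4.34

d = 379 ly / 3.26 = 116.3 pc
m = M + 5 log₁₀ d − 5 = -0.99 + 5·2.0654 − 5 = 4.337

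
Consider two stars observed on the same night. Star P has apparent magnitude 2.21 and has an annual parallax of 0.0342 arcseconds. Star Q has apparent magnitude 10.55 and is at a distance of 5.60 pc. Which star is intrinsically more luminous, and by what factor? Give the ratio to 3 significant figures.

Star P is more luminous, by a factor of 59100.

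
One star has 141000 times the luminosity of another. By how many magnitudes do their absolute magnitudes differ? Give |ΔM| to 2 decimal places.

|ΔM| ≈ 12.87

Pogson: ΔM = −2.5 log₁₀(ratio) = −2.5 log₁₀(141000) = −2.5 × 5.1492 = -12.873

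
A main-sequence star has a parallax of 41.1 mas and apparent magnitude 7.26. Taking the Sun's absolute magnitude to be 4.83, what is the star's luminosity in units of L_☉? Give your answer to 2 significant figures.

L/L_☉ ≈ 0.63

d = 1/p = 1000/41.1 mas = 24.33 pc
M = m − 5 log₁₀ d + 5 = 7.26 − 5·1.3862 + 5 = 5.329
M − M_☉ = 5.329 − 4.83 = 0.499
L/L_☉ = 10^(−0.4 × 0.499) = 0.6314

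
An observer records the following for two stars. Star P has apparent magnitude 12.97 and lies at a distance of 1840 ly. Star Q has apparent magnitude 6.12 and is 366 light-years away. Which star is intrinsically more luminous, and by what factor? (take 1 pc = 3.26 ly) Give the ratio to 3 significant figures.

Star P: d = 1840 ly / 3.26 = 564.4 pc
Star P: M = m − 5 log₁₀ d + 5 = 12.97 − 5·2.7516 + 5 = 4.212
Star Q: d = 366 ly / 3.26 = 112.3 pc
Star Q: M = m − 5 log₁₀ d + 5 = 6.12 − 5·2.0503 + 5 = 0.869
ΔM = M_P − M_Q = 4.212 − (0.869) = 3.343; smaller M is more luminous → Star Q.
L ratio = 10^(0.4 |ΔM|) = 10^1.337 = 21.74

Star Q is more luminous, by a factor of 21.7.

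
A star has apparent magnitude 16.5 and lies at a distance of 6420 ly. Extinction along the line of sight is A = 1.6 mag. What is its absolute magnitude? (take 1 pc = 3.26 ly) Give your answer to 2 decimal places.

M ≈ 3.43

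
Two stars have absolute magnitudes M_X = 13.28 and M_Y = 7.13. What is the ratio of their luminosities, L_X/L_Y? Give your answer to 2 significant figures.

ΔM = M_X − M_Y = 6.15
L_X/L_Y = 10^(−0.4 ΔM) = 10^-2.460 = 3.467×10^-3

L_X/L_Y ≈ 3.5×10^-3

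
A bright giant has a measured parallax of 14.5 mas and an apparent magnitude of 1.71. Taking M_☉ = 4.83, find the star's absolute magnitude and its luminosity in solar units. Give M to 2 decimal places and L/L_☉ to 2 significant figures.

d = 1/p = 1000/14.5 mas = 68.97 pc
M = m − 5 log₁₀ d + 5 = 1.71 − 5·1.8386 + 5 = -2.483
M − M_☉ = -2.483 − 4.83 = -7.313
L/L_☉ = 10^(−0.4 × -7.313) = 841.9

M ≈ -2.48; L/L_☉ ≈ 840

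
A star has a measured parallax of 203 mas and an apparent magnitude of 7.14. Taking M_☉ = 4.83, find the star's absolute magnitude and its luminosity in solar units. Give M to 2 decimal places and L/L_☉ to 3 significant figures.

d = 1/p = 1000/203 mas = 4.926 pc
M = m − 5 log₁₀ d + 5 = 7.14 − 5·0.6925 + 5 = 8.677
M − M_☉ = 8.677 − 4.83 = 3.847
L/L_☉ = 10^(−0.4 × 3.847) = 0.02891

M ≈ 8.68; L/L_☉ ≈ 0.0289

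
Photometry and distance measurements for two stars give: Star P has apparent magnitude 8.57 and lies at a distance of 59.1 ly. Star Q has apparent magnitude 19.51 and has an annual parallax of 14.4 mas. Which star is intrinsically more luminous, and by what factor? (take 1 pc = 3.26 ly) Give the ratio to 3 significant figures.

Star P is more luminous, by a factor of 1620.

Star P: d = 59.1 ly / 3.26 = 18.13 pc
Star P: M = m − 5 log₁₀ d + 5 = 8.57 − 5·1.2584 + 5 = 7.278
Star Q: p = 14.4 mas = 0.0144″ → d = 1/p = 69.44 pc
Star Q: M = m − 5 log₁₀ d + 5 = 19.51 − 5·1.8416 + 5 = 15.302
ΔM = M_P − M_Q = 7.278 − (15.302) = -8.024; smaller M is more luminous → Star P.
L ratio = 10^(0.4 |ΔM|) = 10^3.209 = 1620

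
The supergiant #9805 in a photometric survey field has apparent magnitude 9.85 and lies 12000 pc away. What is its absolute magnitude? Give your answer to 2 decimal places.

M ≈ -5.55

5 log₁₀(d/10 pc) = 5 log₁₀(12000) − 5 = 15.396
M = m − 5 log₁₀(d/10) = 9.85 − 15.396 = -5.546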